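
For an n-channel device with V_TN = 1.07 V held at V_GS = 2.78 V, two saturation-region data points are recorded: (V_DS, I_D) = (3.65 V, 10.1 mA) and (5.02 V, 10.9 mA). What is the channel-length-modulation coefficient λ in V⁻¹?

With V_GS fixed, I_D ∝ (1 + λ V_DS) in saturation, so I_D2/I_D1 = (1 + λ V_DS2)/(1 + λ V_DS1).
10.9/10.1 = 1.079 = (1 + 5.02 λ)/(1 + 3.65 λ).
Solving: λ (I_D1 V_DS2 − I_D2 V_DS1) = I_D2 − I_D1, so λ = (10.9 − 10.1) / (10.1 × 5.02 − 10.9 × 3.65) = 0.8 / 10.9 = 0.0733 V⁻¹.

λ = 0.0733 V⁻¹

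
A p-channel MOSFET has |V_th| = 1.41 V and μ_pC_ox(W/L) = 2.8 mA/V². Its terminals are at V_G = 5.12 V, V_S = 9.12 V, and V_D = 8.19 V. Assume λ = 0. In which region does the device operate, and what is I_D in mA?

V_SG = V_S − V_G = 9.12 − 5.12 = 4 V; V_SD = V_S − V_D = 9.12 − 8.19 = 0.93 V.
V_ov = V_SG − |V_th| = 4 − 1.41 = 2.59 V.
Since V_SD = 0.93 V < V_ov = 2.59 V, the device is in the triode region.
I_D = k_p [V_ov · V_SD − ½ V_SD²] = 2.8 × [2.59 × 0.93 − 0.5 × 0.93²] = 5.53 mA.

Triode; I_D = 5.53 mA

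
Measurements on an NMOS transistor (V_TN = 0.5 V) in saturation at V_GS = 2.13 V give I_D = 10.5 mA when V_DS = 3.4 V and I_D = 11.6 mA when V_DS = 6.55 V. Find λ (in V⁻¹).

λ = 0.0375 V⁻¹

With V_GS fixed, I_D ∝ (1 + λ V_DS) in saturation, so I_D2/I_D1 = (1 + λ V_DS2)/(1 + λ V_DS1).
11.6/10.5 = 1.105 = (1 + 6.55 λ)/(1 + 3.4 λ).
Solving: λ (I_D1 V_DS2 − I_D2 V_DS1) = I_D2 − I_D1, so λ = (11.6 − 10.5) / (10.5 × 6.55 − 11.6 × 3.4) = 1.1 / 29.3 = 0.0375 V⁻¹.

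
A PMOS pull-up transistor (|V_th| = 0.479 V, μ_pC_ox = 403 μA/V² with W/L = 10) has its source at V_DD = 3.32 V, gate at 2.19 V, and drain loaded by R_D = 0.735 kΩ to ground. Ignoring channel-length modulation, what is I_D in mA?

V_SG = V_DD − V_G = 3.32 − 2.19 = 1.13 V, so V_ov = 1.13 − 0.479 = 0.651 V.
k_p = μ_pC_ox · (W/L) = 4.03 mA/V².
Assume saturation: I_D = ½ k_p V_ov² = 0.5 × 4.03 × 0.651² = 0.854 mA, giving V_SD = V_DD − I_D R_D = 3.32 − 0.854 × 0.735 = 2.69 V.
V_SD = 2.69 V ≥ V_ov = 0.651 V, confirming saturation.

I_D = 0.854 mA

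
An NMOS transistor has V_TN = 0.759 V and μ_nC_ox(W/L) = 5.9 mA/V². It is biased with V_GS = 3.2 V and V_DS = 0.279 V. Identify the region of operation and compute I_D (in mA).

V_ov = V_GS − V_TN = 3.2 − 0.759 = 2.44 V.
Since V_DS = 0.279 V < V_ov = 2.44 V, the device is in the triode region.
I_D = k_n [V_ov · V_DS − ½ V_DS²] = 5.9 × [2.44 × 0.279 − 0.5 × 0.279²] = 3.79 mA.

Triode; I_D = 3.79 mA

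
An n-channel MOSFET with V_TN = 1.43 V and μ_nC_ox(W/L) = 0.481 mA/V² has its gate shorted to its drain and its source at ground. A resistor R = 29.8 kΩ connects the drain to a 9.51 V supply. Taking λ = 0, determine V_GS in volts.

V_GS = 2.42 V

With gate tied to drain, V_GS = V_DS ≥ V_GS − V_TN, so the device is in saturation.
KCL at the drain: ½ k_n (V_GS − V_TN)² = (V_DD − V_GS)/R.
Let x = V_GS − 1.43. Then 7.17 x² + x − 8.08 = 0, giving x = 0.994 V (positive root), so V_GS = 2.42 V.
I_D = (V_DD − V_GS)/R = (9.51 − 2.42) / 29.8 = 0.238 mA.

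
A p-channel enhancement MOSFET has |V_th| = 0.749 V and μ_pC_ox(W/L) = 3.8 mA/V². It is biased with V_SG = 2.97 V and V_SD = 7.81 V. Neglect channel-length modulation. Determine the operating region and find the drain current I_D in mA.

Saturation; I_D = 9.37 mA

V_ov = V_SG − |V_th| = 2.97 − 0.749 = 2.22 V.
Since V_SD = 7.81 V ≥ V_ov = 2.22 V, the device is in saturation.
I_D = ½ k_p V_ov² = 0.5 × 3.8 × 2.22² = 9.37 mA.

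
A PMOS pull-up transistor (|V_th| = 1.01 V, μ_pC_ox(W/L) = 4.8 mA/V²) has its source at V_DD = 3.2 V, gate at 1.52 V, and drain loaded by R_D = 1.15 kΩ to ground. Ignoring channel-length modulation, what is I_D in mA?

V_SG = V_DD − V_G = 3.2 − 1.52 = 1.68 V, so V_ov = 1.68 − 1.01 = 0.67 V.
Assume saturation: I_D = ½ k_p V_ov² = 0.5 × 4.8 × 0.67² = 1.08 mA, giving V_SD = V_DD − I_D R_D = 3.2 − 1.08 × 1.15 = 1.96 V.
V_SD = 1.96 V ≥ V_ov = 0.67 V, confirming saturation.

I_D = 1.08 mA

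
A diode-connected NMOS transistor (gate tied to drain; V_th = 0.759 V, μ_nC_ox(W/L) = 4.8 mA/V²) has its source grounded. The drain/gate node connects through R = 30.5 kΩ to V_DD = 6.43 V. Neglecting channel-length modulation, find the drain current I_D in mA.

I_D = 0.177 mA

With gate tied to drain, V_GS = V_DS ≥ V_GS − V_th, so the device is in saturation.
KCL at the drain: ½ k_n (V_GS − V_th)² = (V_DD − V_GS)/R.
Let x = V_GS − 0.759. Then 73.2 x² + x − 5.671 = 0, giving x = 0.272 V (positive root), so V_GS = 1.03 V.
I_D = (V_DD − V_GS)/R = (6.43 − 1.03) / 30.5 = 0.177 mA.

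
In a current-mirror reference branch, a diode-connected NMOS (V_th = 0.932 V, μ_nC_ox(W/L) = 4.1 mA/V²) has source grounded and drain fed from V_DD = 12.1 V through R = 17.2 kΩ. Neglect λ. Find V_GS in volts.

V_GS = 1.48 V

With gate tied to drain, V_GS = V_DS ≥ V_GS − V_th, so the device is in saturation.
KCL at the drain: ½ k_n (V_GS − V_th)² = (V_DD − V_GS)/R.
Let x = V_GS − 0.932. Then 35.3 x² + x − 11.17 = 0, giving x = 0.549 V (positive root), so V_GS = 1.48 V.
I_D = (V_DD − V_GS)/R = (12.1 − 1.48) / 17.2 = 0.617 mA.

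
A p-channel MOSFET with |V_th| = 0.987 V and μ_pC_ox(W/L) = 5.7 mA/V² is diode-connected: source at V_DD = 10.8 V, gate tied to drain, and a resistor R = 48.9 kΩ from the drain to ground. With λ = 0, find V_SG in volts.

V_SG = 1.25 V

With gate tied to drain, V_SG = V_SD ≥ V_SG − |V_th|, so the device is in saturation.
KCL at the drain: ½ k_p (V_SG − |V_th|)² = (V_DD − V_SG)/R.
Let x = V_SG − 0.987. Then 139 x² + x − 9.813 = 0, giving x = 0.262 V (positive root), so V_SG = 1.25 V.
I_D = (V_DD − V_SG)/R = (10.8 − 1.25) / 48.9 = 0.195 mA.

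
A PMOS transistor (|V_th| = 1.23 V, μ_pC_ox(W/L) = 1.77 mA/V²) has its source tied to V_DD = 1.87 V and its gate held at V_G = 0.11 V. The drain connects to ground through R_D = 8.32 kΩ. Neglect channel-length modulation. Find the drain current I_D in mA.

I_D = 0.192 mA

V_SG = V_DD − V_G = 1.87 − 0.11 = 1.76 V, so V_ov = 1.76 − 1.23 = 0.53 V.
Assume saturation: I_D = ½ k_p V_ov² = 0.5 × 1.77 × 0.53² = 0.249 mA, giving V_SD = V_DD − I_D R_D = 1.87 − 0.249 × 8.32 = -0.198 V.
But -0.198 V < V_ov = 0.53 V, so the device is actually in triode.
In triode I_D = k_p[V_ov V_SD − ½ V_SD²] and I_D = (V_DD − V_SD)/R_D. Equating: 7.36 V_SD² − 8.805 V_SD + 1.87 = 0, giving V_SD = 0.276 V (the root below V_ov).
I_D = (1.87 − 0.276) / 8.32 = 0.192 mA.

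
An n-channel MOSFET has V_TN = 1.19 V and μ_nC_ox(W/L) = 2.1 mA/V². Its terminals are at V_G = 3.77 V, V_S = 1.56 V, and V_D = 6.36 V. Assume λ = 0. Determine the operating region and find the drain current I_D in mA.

V_GS = V_G − V_S = 3.77 − 1.56 = 2.21 V; V_DS = V_D − V_S = 6.36 − 1.56 = 4.8 V.
V_ov = V_GS − V_TN = 2.21 − 1.19 = 1.02 V.
Since V_DS = 4.8 V ≥ V_ov = 1.02 V, the device is in saturation.
I_D = ½ k_n V_ov² = 0.5 × 2.1 × 1.02² = 1.09 mA.

Saturation; I_D = 1.09 mA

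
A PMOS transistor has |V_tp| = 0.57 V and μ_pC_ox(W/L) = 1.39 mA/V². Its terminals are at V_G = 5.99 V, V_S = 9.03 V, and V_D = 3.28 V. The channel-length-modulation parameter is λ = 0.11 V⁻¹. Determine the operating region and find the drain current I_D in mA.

Saturation; I_D = 6.92 mA

V_SG = V_S − V_G = 9.03 − 5.99 = 3.04 V; V_SD = V_S − V_D = 9.03 − 3.28 = 5.75 V.
V_ov = V_SG − |V_tp| = 3.04 − 0.57 = 2.47 V.
Since V_SD = 5.75 V ≥ V_ov = 2.47 V, the device is in saturation.
I_D = ½ k_p V_ov² (1 + λ V_SD) = 0.5 × 1.39 × 2.47² × (1 + 0.11 × 5.75) = 6.92 mA.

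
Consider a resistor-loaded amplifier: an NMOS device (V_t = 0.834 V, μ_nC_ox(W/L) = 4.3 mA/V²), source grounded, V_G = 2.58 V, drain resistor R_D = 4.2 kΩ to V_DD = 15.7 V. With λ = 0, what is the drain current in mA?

I_D = 3.60 mA

V_GS = V_G = 2.58 V, so V_ov = 2.58 − 0.834 = 1.75 V.
Assume saturation: I_D = ½ k_n V_ov² = 0.5 × 4.3 × 1.75² = 6.55 mA, giving V_DS = V_DD − I_D R_D = 15.7 − 6.55 × 4.2 = -11.8 V.
But -11.8 V < V_ov = 1.75 V, so the device is actually in triode.
In triode I_D = k_n[V_ov V_DS − ½ V_DS²] and I_D = (V_DD − V_DS)/R_D. Equating: 9.03 V_DS² − 32.53 V_DS + 15.7 = 0, giving V_DS = 0.574 V (the root below V_ov).
I_D = (15.7 − 0.574) / 4.2 = 3.6 mA.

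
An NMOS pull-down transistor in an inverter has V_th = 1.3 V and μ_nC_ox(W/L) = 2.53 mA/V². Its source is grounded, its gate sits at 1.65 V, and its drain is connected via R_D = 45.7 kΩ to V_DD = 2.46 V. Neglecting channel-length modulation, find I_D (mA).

I_D = 0.0524 mA

V_GS = V_G = 1.65 V, so V_ov = 1.65 − 1.3 = 0.35 V.
Assume saturation: I_D = ½ k_n V_ov² = 0.5 × 2.53 × 0.35² = 0.155 mA, giving V_DS = V_DD − I_D R_D = 2.46 − 0.155 × 45.7 = -4.62 V.
But -4.62 V < V_ov = 0.35 V, so the device is actually in triode.
In triode I_D = k_n[V_ov V_DS − ½ V_DS²] and I_D = (V_DD − V_DS)/R_D. Equating: 57.8 V_DS² − 41.47 V_DS + 2.46 = 0, giving V_DS = 0.0653 V (the root below V_ov).
I_D = (2.46 − 0.0653) / 45.7 = 0.0524 mA.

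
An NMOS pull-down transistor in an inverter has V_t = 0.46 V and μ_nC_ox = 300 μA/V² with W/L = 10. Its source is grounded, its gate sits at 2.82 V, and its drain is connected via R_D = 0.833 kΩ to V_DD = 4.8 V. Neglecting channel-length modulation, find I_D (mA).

V_GS = V_G = 2.82 V, so V_ov = 2.82 − 0.46 = 2.36 V.
k_n = μ_nC_ox · (W/L) = 3 mA/V².
Assume saturation: I_D = ½ k_n V_ov² = 0.5 × 3 × 2.36² = 8.35 mA, giving V_DS = V_DD − I_D R_D = 4.8 − 8.35 × 0.833 = -2.16 V.
But -2.16 V < V_ov = 2.36 V, so the device is actually in triode.
In triode I_D = k_n[V_ov V_DS − ½ V_DS²] and I_D = (V_DD − V_DS)/R_D. Equating: 1.25 V_DS² − 6.898 V_DS + 4.8 = 0, giving V_DS = 0.817 V (the root below V_ov).
I_D = (4.8 − 0.817) / 0.833 = 4.78 mA.

I_D = 4.78 mA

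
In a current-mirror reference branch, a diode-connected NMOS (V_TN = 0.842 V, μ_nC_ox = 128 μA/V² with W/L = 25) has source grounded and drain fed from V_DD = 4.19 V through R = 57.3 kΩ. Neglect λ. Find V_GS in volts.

V_GS = 1.03 V

With gate tied to drain, V_GS = V_DS ≥ V_GS − V_TN, so the device is in saturation.
k_n = μ_nC_ox · (W/L) = 3.2 mA/V².
KCL at the drain: ½ k_n (V_GS − V_TN)² = (V_DD − V_GS)/R.
Let x = V_GS − 0.842. Then 91.7 x² + x − 3.348 = 0, giving x = 0.186 V (positive root), so V_GS = 1.03 V.
I_D = (V_DD − V_GS)/R = (4.19 − 1.03) / 57.3 = 0.0552 mA.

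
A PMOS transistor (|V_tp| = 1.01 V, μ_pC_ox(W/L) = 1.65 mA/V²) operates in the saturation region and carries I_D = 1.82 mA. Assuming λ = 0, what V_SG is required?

V_SG = 2.50 V

In saturation I_D = ½ k_p (V_SG − |V_tp|)², so V_SG − |V_tp| = √(2 I_D / k_p) = √(2 × 1.82 / 1.65) = 1.49 V.
V_SG = 1.01 + 1.49 = 2.5 V.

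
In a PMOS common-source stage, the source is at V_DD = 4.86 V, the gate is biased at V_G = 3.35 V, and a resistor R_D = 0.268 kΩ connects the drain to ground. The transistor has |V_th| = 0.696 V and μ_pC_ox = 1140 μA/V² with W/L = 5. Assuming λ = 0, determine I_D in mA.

V_SG = V_DD − V_G = 4.86 − 3.35 = 1.51 V, so V_ov = 1.51 − 0.696 = 0.814 V.
k_p = μ_pC_ox · (W/L) = 5.7 mA/V².
Assume saturation: I_D = ½ k_p V_ov² = 0.5 × 5.7 × 0.814² = 1.89 mA, giving V_SD = V_DD − I_D R_D = 4.86 − 1.89 × 0.268 = 4.35 V.
V_SD = 4.35 V ≥ V_ov = 0.814 V, confirming saturation.

I_D = 1.89 mA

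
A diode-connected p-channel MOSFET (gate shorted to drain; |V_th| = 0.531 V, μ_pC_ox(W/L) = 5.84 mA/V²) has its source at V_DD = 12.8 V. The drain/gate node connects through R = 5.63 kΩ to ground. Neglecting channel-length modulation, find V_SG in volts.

With gate tied to drain, V_SG = V_SD ≥ V_SG − |V_th|, so the device is in saturation.
KCL at the drain: ½ k_p (V_SG − |V_th|)² = (V_DD − V_SG)/R.
Let x = V_SG − 0.531. Then 16.4 x² + x − 12.27 = 0, giving x = 0.834 V (positive root), so V_SG = 1.37 V.
I_D = (V_DD − V_SG)/R = (12.8 − 1.37) / 5.63 = 2.03 mA.

V_SG = 1.37 V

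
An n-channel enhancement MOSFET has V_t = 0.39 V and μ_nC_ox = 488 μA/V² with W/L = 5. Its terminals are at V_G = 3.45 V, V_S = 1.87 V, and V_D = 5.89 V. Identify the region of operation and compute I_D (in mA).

V_GS = V_G − V_S = 3.45 − 1.87 = 1.58 V; V_DS = V_D − V_S = 5.89 − 1.87 = 4.02 V.
k_n = μ_nC_ox · (W/L) = 2.44 mA/V².
V_ov = V_GS − V_t = 1.58 − 0.39 = 1.19 V.
Since V_DS = 4.02 V ≥ V_ov = 1.19 V, the device is in saturation.
I_D = ½ k_n V_ov² = 0.5 × 2.44 × 1.19² = 1.73 mA.

Saturation; I_D = 1.73 mA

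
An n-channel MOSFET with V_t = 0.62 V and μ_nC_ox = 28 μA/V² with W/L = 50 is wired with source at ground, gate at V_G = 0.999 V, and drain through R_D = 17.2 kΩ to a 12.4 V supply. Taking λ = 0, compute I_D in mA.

I_D = 0.101 mA

V_GS = V_G = 0.999 V, so V_ov = 0.999 − 0.62 = 0.379 V.
k_n = μ_nC_ox · (W/L) = 1.4 mA/V².
Assume saturation: I_D = ½ k_n V_ov² = 0.5 × 1.4 × 0.379² = 0.101 mA, giving V_DS = V_DD − I_D R_D = 12.4 − 0.101 × 17.2 = 10.7 V.
V_DS = 10.7 V ≥ V_ov = 0.379 V, confirming saturation.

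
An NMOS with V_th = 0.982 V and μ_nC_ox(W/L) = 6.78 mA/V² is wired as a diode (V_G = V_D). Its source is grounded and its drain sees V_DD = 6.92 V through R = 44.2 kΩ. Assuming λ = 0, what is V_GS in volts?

With gate tied to drain, V_GS = V_DS ≥ V_GS − V_th, so the device is in saturation.
KCL at the drain: ½ k_n (V_GS − V_th)² = (V_DD − V_GS)/R.
Let x = V_GS − 0.982. Then 150 x² + x − 5.938 = 0, giving x = 0.196 V (positive root), so V_GS = 1.18 V.
I_D = (V_DD − V_GS)/R = (6.92 − 1.18) / 44.2 = 0.13 mA.

V_GS = 1.18 V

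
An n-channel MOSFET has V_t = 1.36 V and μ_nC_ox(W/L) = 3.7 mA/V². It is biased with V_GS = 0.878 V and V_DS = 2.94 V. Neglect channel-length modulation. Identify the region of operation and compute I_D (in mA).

V_GS = 0.878 V < V_t = 1.36 V, so the transistor is in cutoff.

Cutoff; I_D = 0 mA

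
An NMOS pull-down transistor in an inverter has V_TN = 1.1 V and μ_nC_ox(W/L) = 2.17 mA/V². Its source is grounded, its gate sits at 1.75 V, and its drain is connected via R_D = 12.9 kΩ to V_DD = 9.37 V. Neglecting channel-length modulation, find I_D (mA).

I_D = 0.458 mA

V_GS = V_G = 1.75 V, so V_ov = 1.75 − 1.1 = 0.65 V.
Assume saturation: I_D = ½ k_n V_ov² = 0.5 × 2.17 × 0.65² = 0.458 mA, giving V_DS = V_DD − I_D R_D = 9.37 − 0.458 × 12.9 = 3.46 V.
V_DS = 3.46 V ≥ V_ov = 0.65 V, confirming saturation.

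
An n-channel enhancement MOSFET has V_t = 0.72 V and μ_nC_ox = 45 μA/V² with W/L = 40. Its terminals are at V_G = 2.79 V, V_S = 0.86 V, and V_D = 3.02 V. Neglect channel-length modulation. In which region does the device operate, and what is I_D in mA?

V_GS = V_G − V_S = 2.79 − 0.86 = 1.93 V; V_DS = V_D − V_S = 3.02 − 0.86 = 2.16 V.
k_n = μ_nC_ox · (W/L) = 1.8 mA/V².
V_ov = V_GS − V_t = 1.93 − 0.72 = 1.21 V.
Since V_DS = 2.16 V ≥ V_ov = 1.21 V, the device is in saturation.
I_D = ½ k_n V_ov² = 0.5 × 1.8 × 1.21² = 1.32 mA.

Saturation; I_D = 1.32 mA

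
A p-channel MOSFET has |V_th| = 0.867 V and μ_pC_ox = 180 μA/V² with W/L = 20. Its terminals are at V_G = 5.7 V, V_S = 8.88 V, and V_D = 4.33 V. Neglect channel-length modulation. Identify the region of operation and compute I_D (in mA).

Saturation; I_D = 9.63 mA

V_SG = V_S − V_G = 8.88 − 5.7 = 3.18 V; V_SD = V_S − V_D = 8.88 − 4.33 = 4.55 V.
k_p = μ_pC_ox · (W/L) = 3.6 mA/V².
V_ov = V_SG − |V_th| = 3.18 − 0.867 = 2.31 V.
Since V_SD = 4.55 V ≥ V_ov = 2.31 V, the device is in saturation.
I_D = ½ k_p V_ov² = 0.5 × 3.6 × 2.31² = 9.63 mA.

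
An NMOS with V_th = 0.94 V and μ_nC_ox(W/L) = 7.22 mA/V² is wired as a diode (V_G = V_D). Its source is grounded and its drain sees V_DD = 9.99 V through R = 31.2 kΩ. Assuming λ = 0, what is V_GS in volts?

V_GS = 1.22 V

With gate tied to drain, V_GS = V_DS ≥ V_GS − V_th, so the device is in saturation.
KCL at the drain: ½ k_n (V_GS − V_th)² = (V_DD − V_GS)/R.
Let x = V_GS − 0.94. Then 113 x² + x − 9.05 = 0, giving x = 0.279 V (positive root), so V_GS = 1.22 V.
I_D = (V_DD − V_GS)/R = (9.99 − 1.22) / 31.2 = 0.281 mA.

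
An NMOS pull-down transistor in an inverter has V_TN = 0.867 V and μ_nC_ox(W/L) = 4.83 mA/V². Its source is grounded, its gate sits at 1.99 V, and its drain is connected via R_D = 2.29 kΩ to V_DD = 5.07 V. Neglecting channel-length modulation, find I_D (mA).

V_GS = V_G = 1.99 V, so V_ov = 1.99 − 0.867 = 1.12 V.
Assume saturation: I_D = ½ k_n V_ov² = 0.5 × 4.83 × 1.12² = 3.05 mA, giving V_DS = V_DD − I_D R_D = 5.07 − 3.05 × 2.29 = -1.9 V.
But -1.9 V < V_ov = 1.12 V, so the device is actually in triode.
In triode I_D = k_n[V_ov V_DS − ½ V_DS²] and I_D = (V_DD − V_DS)/R_D. Equating: 5.53 V_DS² − 13.42 V_DS + 5.07 = 0, giving V_DS = 0.468 V (the root below V_ov).
I_D = (5.07 − 0.468) / 2.29 = 2.01 mA.

I_D = 2.01 mA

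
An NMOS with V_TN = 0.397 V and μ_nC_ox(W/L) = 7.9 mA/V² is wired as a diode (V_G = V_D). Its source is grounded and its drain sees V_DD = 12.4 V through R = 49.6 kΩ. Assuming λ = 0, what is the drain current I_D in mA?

With gate tied to drain, V_GS = V_DS ≥ V_GS − V_TN, so the device is in saturation.
KCL at the drain: ½ k_n (V_GS − V_TN)² = (V_DD − V_GS)/R.
Let x = V_GS − 0.397. Then 196 x² + x − 12 = 0, giving x = 0.245 V (positive root), so V_GS = 0.642 V.
I_D = (V_DD − V_GS)/R = (12.4 − 0.642) / 49.6 = 0.237 mA.

I_D = 0.237 mA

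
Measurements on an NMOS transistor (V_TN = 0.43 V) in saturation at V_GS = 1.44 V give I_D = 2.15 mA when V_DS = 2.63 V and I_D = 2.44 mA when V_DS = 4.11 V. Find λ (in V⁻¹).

λ = 0.120 V⁻¹

With V_GS fixed, I_D ∝ (1 + λ V_DS) in saturation, so I_D2/I_D1 = (1 + λ V_DS2)/(1 + λ V_DS1).
2.44/2.15 = 1.135 = (1 + 4.11 λ)/(1 + 2.63 λ).
Solving: λ (I_D1 V_DS2 − I_D2 V_DS1) = I_D2 − I_D1, so λ = (2.44 − 2.15) / (2.15 × 4.11 − 2.44 × 2.63) = 0.29 / 2.42 = 0.12 V⁻¹.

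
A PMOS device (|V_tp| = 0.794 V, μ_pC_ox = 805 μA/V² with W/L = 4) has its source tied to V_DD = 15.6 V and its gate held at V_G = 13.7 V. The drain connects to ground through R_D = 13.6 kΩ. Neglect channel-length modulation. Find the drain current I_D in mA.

I_D = 1.12 mA

V_SG = V_DD − V_G = 15.6 − 13.7 = 1.9 V, so V_ov = 1.9 − 0.794 = 1.11 V.
k_p = μ_pC_ox · (W/L) = 3.22 mA/V².
Assume saturation: I_D = ½ k_p V_ov² = 0.5 × 3.22 × 1.11² = 1.97 mA, giving V_SD = V_DD − I_D R_D = 15.6 − 1.97 × 13.6 = -11.2 V.
But -11.2 V < V_ov = 1.11 V, so the device is actually in triode.
In triode I_D = k_p[V_ov V_SD − ½ V_SD²] and I_D = (V_DD − V_SD)/R_D. Equating: 21.9 V_SD² − 49.43 V_SD + 15.6 = 0, giving V_SD = 0.379 V (the root below V_ov).
I_D = (15.6 − 0.379) / 13.6 = 1.12 mA.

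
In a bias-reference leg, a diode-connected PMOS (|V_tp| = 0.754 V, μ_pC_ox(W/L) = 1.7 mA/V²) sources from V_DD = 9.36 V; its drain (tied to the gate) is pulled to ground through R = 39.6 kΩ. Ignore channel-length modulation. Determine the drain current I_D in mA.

With gate tied to drain, V_SG = V_SD ≥ V_SG − |V_tp|, so the device is in saturation.
KCL at the drain: ½ k_p (V_SG − |V_tp|)² = (V_DD − V_SG)/R.
Let x = V_SG − 0.754. Then 33.7 x² + x − 8.606 = 0, giving x = 0.491 V (positive root), so V_SG = 1.25 V.
I_D = (V_DD − V_SG)/R = (9.36 − 1.25) / 39.6 = 0.205 mA.

I_D = 0.205 mA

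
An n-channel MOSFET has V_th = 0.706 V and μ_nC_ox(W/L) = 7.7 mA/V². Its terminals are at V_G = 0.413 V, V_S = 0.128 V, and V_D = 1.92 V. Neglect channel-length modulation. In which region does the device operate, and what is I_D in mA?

V_GS = V_G − V_S = 0.413 − 0.128 = 0.285 V; V_DS = V_D − V_S = 1.92 − 0.128 = 1.79 V.
V_GS = 0.285 V < V_th = 0.706 V, so the transistor is in cutoff.

Cutoff; I_D = 0 mA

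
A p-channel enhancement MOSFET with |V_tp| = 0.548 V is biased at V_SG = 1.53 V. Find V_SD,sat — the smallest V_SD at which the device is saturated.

The boundary between triode and saturation is V_SD = V_SG − |V_tp| = V_ov.
V_ov = 1.53 − 0.548 = 0.982 V.

V_SD,sat = 0.982 V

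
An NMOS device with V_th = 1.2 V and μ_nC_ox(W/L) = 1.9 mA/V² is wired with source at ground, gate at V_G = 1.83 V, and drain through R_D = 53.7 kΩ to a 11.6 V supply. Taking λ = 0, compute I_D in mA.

I_D = 0.212 mA

V_GS = V_G = 1.83 V, so V_ov = 1.83 − 1.2 = 0.63 V.
Assume saturation: I_D = ½ k_n V_ov² = 0.5 × 1.9 × 0.63² = 0.377 mA, giving V_DS = V_DD − I_D R_D = 11.6 − 0.377 × 53.7 = -8.65 V.
But -8.65 V < V_ov = 0.63 V, so the device is actually in triode.
In triode I_D = k_n[V_ov V_DS − ½ V_DS²] and I_D = (V_DD − V_DS)/R_D. Equating: 51 V_DS² − 65.28 V_DS + 11.6 = 0, giving V_DS = 0.213 V (the root below V_ov).
I_D = (11.6 − 0.213) / 53.7 = 0.212 mA.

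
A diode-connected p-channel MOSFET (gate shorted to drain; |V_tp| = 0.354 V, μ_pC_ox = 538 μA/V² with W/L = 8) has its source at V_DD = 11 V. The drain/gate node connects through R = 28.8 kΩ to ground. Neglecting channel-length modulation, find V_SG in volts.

With gate tied to drain, V_SG = V_SD ≥ V_SG − |V_tp|, so the device is in saturation.
k_p = μ_pC_ox · (W/L) = 4.304 mA/V².
KCL at the drain: ½ k_p (V_SG − |V_tp|)² = (V_DD − V_SG)/R.
Let x = V_SG − 0.354. Then 62 x² + x − 10.65 = 0, giving x = 0.406 V (positive root), so V_SG = 0.76 V.
I_D = (V_DD − V_SG)/R = (11 − 0.76) / 28.8 = 0.356 mA.

V_SG = 0.760 V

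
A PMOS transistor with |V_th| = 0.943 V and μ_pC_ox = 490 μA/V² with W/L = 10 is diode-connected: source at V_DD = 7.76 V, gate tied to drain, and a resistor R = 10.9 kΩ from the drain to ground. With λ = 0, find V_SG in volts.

With gate tied to drain, V_SG = V_SD ≥ V_SG − |V_th|, so the device is in saturation.
k_p = μ_pC_ox · (W/L) = 4.9 mA/V².
KCL at the drain: ½ k_p (V_SG − |V_th|)² = (V_DD − V_SG)/R.
Let x = V_SG − 0.943. Then 26.7 x² + x − 6.817 = 0, giving x = 0.487 V (positive root), so V_SG = 1.43 V.
I_D = (V_DD − V_SG)/R = (7.76 − 1.43) / 10.9 = 0.581 mA.

V_SG = 1.43 V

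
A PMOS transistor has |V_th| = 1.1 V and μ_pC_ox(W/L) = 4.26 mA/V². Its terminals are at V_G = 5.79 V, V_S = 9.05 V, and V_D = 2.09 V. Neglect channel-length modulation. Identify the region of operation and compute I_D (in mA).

Saturation; I_D = 9.94 mA

V_SG = V_S − V_G = 9.05 − 5.79 = 3.26 V; V_SD = V_S − V_D = 9.05 − 2.09 = 6.96 V.
V_ov = V_SG − |V_th| = 3.26 − 1.1 = 2.16 V.
Since V_SD = 6.96 V ≥ V_ov = 2.16 V, the device is in saturation.
I_D = ½ k_p V_ov² = 0.5 × 4.26 × 2.16² = 9.94 mA.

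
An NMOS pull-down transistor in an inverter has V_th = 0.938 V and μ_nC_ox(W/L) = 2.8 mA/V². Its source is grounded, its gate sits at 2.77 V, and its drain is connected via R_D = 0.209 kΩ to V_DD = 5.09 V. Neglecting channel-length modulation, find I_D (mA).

V_GS = V_G = 2.77 V, so V_ov = 2.77 − 0.938 = 1.83 V.
Assume saturation: I_D = ½ k_n V_ov² = 0.5 × 2.8 × 1.83² = 4.7 mA, giving V_DS = V_DD − I_D R_D = 5.09 − 4.7 × 0.209 = 4.11 V.
V_DS = 4.11 V ≥ V_ov = 1.83 V, confirming saturation.

I_D = 4.70 mA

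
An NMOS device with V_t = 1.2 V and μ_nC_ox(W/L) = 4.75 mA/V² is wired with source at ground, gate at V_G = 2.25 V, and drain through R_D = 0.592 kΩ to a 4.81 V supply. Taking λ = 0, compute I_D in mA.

V_GS = V_G = 2.25 V, so V_ov = 2.25 − 1.2 = 1.05 V.
Assume saturation: I_D = ½ k_n V_ov² = 0.5 × 4.75 × 1.05² = 2.62 mA, giving V_DS = V_DD − I_D R_D = 4.81 − 2.62 × 0.592 = 3.26 V.
V_DS = 3.26 V ≥ V_ov = 1.05 V, confirming saturation.

I_D = 2.62 mA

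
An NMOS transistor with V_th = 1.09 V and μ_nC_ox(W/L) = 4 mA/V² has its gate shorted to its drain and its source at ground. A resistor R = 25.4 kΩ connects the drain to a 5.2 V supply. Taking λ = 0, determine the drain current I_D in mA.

With gate tied to drain, V_GS = V_DS ≥ V_GS − V_th, so the device is in saturation.
KCL at the drain: ½ k_n (V_GS − V_th)² = (V_DD − V_GS)/R.
Let x = V_GS − 1.09. Then 50.8 x² + x − 4.11 = 0, giving x = 0.275 V (positive root), so V_GS = 1.36 V.
I_D = (V_DD − V_GS)/R = (5.2 − 1.36) / 25.4 = 0.151 mA.

I_D = 0.151 mA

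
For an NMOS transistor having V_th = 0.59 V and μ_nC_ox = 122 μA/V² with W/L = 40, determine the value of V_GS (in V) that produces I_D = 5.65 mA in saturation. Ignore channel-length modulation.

V_GS = 2.11 V

k_n = μ_nC_ox · (W/L) = 4.88 mA/V².
In saturation I_D = ½ k_n (V_GS − V_th)², so V_GS − V_th = √(2 I_D / k_n) = √(2 × 5.65 / 4.88) = 1.52 V.
V_GS = 0.59 + 1.52 = 2.11 V.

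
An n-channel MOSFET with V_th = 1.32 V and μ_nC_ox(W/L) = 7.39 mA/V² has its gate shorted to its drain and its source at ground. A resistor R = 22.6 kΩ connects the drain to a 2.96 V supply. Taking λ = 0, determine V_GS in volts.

With gate tied to drain, V_GS = V_DS ≥ V_GS − V_th, so the device is in saturation.
KCL at the drain: ½ k_n (V_GS − V_th)² = (V_DD − V_GS)/R.
Let x = V_GS − 1.32. Then 83.5 x² + x − 1.64 = 0, giving x = 0.134 V (positive root), so V_GS = 1.45 V.
I_D = (V_DD − V_GS)/R = (2.96 − 1.45) / 22.6 = 0.0666 mA.

V_GS = 1.45 V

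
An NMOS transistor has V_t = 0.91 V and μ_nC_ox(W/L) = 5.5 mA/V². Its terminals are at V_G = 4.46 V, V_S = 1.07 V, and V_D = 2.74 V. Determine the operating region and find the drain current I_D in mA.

Triode; I_D = 15.1 mA

V_GS = V_G − V_S = 4.46 − 1.07 = 3.39 V; V_DS = V_D − V_S = 2.74 − 1.07 = 1.67 V.
V_ov = V_GS − V_t = 3.39 − 0.91 = 2.48 V.
Since V_DS = 1.67 V < V_ov = 2.48 V, the device is in the triode region.
I_D = k_n [V_ov · V_DS − ½ V_DS²] = 5.5 × [2.48 × 1.67 − 0.5 × 1.67²] = 15.1 mA.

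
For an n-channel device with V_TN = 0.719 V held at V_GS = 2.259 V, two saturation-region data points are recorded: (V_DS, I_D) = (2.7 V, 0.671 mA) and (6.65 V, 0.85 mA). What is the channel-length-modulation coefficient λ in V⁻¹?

λ = 0.0826 V⁻¹

With V_GS fixed, I_D ∝ (1 + λ V_DS) in saturation, so I_D2/I_D1 = (1 + λ V_DS2)/(1 + λ V_DS1).
0.85/0.671 = 1.267 = (1 + 6.65 λ)/(1 + 2.7 λ).
Solving: λ (I_D1 V_DS2 − I_D2 V_DS1) = I_D2 − I_D1, so λ = (0.85 − 0.671) / (0.671 × 6.65 − 0.85 × 2.7) = 0.179 / 2.17 = 0.0826 V⁻¹.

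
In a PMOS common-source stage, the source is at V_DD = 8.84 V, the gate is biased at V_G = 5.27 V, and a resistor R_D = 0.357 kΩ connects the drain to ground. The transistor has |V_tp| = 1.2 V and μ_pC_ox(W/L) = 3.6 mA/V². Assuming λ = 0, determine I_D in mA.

V_SG = V_DD − V_G = 8.84 − 5.27 = 3.57 V, so V_ov = 3.57 − 1.2 = 2.37 V.
Assume saturation: I_D = ½ k_p V_ov² = 0.5 × 3.6 × 2.37² = 10.1 mA, giving V_SD = V_DD − I_D R_D = 8.84 − 10.1 × 0.357 = 5.23 V.
V_SD = 5.23 V ≥ V_ov = 2.37 V, confirming saturation.

I_D = 10.1 mA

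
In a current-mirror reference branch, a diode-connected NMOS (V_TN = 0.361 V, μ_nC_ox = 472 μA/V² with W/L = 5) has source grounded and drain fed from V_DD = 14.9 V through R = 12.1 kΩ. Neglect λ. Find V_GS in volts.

With gate tied to drain, V_GS = V_DS ≥ V_GS − V_TN, so the device is in saturation.
k_n = μ_nC_ox · (W/L) = 2.36 mA/V².
KCL at the drain: ½ k_n (V_GS − V_TN)² = (V_DD − V_GS)/R.
Let x = V_GS − 0.361. Then 14.3 x² + x − 14.54 = 0, giving x = 0.975 V (positive root), so V_GS = 1.34 V.
I_D = (V_DD − V_GS)/R = (14.9 − 1.34) / 12.1 = 1.12 mA.

V_GS = 1.34 V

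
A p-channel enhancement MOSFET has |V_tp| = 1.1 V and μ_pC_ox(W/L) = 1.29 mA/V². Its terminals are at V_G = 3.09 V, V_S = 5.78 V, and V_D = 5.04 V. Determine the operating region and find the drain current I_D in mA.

V_SG = V_S − V_G = 5.78 − 3.09 = 2.69 V; V_SD = V_S − V_D = 5.78 − 5.04 = 0.74 V.
V_ov = V_SG − |V_tp| = 2.69 − 1.1 = 1.59 V.
Since V_SD = 0.74 V < V_ov = 1.59 V, the device is in the triode region.
I_D = k_p [V_ov · V_SD − ½ V_SD²] = 1.29 × [1.59 × 0.74 − 0.5 × 0.74²] = 1.16 mA.

Triode; I_D = 1.16 mA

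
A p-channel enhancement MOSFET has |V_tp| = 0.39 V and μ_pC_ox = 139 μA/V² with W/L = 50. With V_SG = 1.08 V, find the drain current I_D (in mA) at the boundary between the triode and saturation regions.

I_D = 1.65 mA

At the boundary V_SD = V_ov = V_SG − |V_tp| = 1.08 − 0.39 = 0.69 V.
k_p = μ_pC_ox · (W/L) = 6.95 mA/V².
I_D = ½ k_p V_ov² = 0.5 × 6.95 × 0.69² = 1.65 mA.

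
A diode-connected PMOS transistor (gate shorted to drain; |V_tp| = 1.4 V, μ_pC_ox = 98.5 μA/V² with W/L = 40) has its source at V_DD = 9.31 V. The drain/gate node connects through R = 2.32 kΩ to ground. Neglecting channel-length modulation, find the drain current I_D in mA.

With gate tied to drain, V_SG = V_SD ≥ V_SG − |V_tp|, so the device is in saturation.
k_p = μ_pC_ox · (W/L) = 3.94 mA/V².
KCL at the drain: ½ k_p (V_SG − |V_tp|)² = (V_DD − V_SG)/R.
Let x = V_SG − 1.4. Then 4.57 x² + x − 7.91 = 0, giving x = 1.21 V (positive root), so V_SG = 2.61 V.
I_D = (V_DD − V_SG)/R = (9.31 − 2.61) / 2.32 = 2.89 mA.

I_D = 2.89 mA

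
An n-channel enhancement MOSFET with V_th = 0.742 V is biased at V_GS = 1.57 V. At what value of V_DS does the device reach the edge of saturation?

The boundary between triode and saturation is V_DS = V_GS − V_th = V_ov.
V_ov = 1.57 − 0.742 = 0.828 V.

V_DS,sat = 0.828 V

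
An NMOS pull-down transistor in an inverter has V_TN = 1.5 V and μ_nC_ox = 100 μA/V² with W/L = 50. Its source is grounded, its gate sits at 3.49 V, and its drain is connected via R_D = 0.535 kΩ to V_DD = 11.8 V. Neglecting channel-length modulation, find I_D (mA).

I_D = 9.90 mA

V_GS = V_G = 3.49 V, so V_ov = 3.49 − 1.5 = 1.99 V.
k_n = μ_nC_ox · (W/L) = 5 mA/V².
Assume saturation: I_D = ½ k_n V_ov² = 0.5 × 5 × 1.99² = 9.9 mA, giving V_DS = V_DD − I_D R_D = 11.8 − 9.9 × 0.535 = 6.5 V.
V_DS = 6.5 V ≥ V_ov = 1.99 V, confirming saturation.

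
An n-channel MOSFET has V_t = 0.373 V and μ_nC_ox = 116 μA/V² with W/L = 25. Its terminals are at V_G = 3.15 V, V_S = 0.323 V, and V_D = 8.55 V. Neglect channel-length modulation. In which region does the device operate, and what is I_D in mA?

V_GS = V_G − V_S = 3.15 − 0.323 = 2.83 V; V_DS = V_D − V_S = 8.55 − 0.323 = 8.23 V.
k_n = μ_nC_ox · (W/L) = 2.9 mA/V².
V_ov = V_GS − V_t = 2.83 − 0.373 = 2.45 V.
Since V_DS = 8.23 V ≥ V_ov = 2.45 V, the device is in saturation.
I_D = ½ k_n V_ov² = 0.5 × 2.9 × 2.45² = 8.73 mA.

Saturation; I_D = 8.73 mA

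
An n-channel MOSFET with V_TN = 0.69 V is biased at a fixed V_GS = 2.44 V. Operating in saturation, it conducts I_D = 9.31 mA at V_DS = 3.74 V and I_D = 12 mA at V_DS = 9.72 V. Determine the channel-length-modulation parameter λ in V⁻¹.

With V_GS fixed, I_D ∝ (1 + λ V_DS) in saturation, so I_D2/I_D1 = (1 + λ V_DS2)/(1 + λ V_DS1).
12/9.31 = 1.289 = (1 + 9.72 λ)/(1 + 3.74 λ).
Solving: λ (I_D1 V_DS2 − I_D2 V_DS1) = I_D2 − I_D1, so λ = (12 − 9.31) / (9.31 × 9.72 − 12 × 3.74) = 2.69 / 45.6 = 0.059 V⁻¹.

λ = 0.0590 V⁻¹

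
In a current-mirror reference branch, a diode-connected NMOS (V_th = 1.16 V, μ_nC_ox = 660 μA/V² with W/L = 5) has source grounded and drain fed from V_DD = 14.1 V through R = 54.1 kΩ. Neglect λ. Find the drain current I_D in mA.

With gate tied to drain, V_GS = V_DS ≥ V_GS − V_th, so the device is in saturation.
k_n = μ_nC_ox · (W/L) = 3.3 mA/V².
KCL at the drain: ½ k_n (V_GS − V_th)² = (V_DD − V_GS)/R.
Let x = V_GS − 1.16. Then 89.3 x² + x − 12.94 = 0, giving x = 0.375 V (positive root), so V_GS = 1.54 V.
I_D = (V_DD − V_GS)/R = (14.1 − 1.54) / 54.1 = 0.232 mA.

I_D = 0.232 mA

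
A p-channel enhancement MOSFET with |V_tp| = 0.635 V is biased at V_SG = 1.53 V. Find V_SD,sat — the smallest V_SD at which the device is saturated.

The boundary between triode and saturation is V_SD = V_SG − |V_tp| = V_ov.
V_ov = 1.53 − 0.635 = 0.895 V.

V_SD,sat = 0.895 V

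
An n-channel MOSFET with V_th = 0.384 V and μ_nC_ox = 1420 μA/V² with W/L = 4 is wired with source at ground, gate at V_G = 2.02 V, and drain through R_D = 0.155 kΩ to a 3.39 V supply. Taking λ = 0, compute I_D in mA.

V_GS = V_G = 2.02 V, so V_ov = 2.02 − 0.384 = 1.64 V.
k_n = μ_nC_ox · (W/L) = 5.68 mA/V².
Assume saturation: I_D = ½ k_n V_ov² = 0.5 × 5.68 × 1.64² = 7.6 mA, giving V_DS = V_DD − I_D R_D = 3.39 − 7.6 × 0.155 = 2.21 V.
V_DS = 2.21 V ≥ V_ov = 1.64 V, confirming saturation.

I_D = 7.60 mA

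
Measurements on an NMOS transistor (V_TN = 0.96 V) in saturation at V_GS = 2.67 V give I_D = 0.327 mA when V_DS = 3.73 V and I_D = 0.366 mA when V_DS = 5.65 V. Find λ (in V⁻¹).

With V_GS fixed, I_D ∝ (1 + λ V_DS) in saturation, so I_D2/I_D1 = (1 + λ V_DS2)/(1 + λ V_DS1).
0.366/0.327 = 1.119 = (1 + 5.65 λ)/(1 + 3.73 λ).
Solving: λ (I_D1 V_DS2 − I_D2 V_DS1) = I_D2 − I_D1, so λ = (0.366 − 0.327) / (0.327 × 5.65 − 0.366 × 3.73) = 0.039 / 0.482 = 0.0809 V⁻¹.

λ = 0.0809 V⁻¹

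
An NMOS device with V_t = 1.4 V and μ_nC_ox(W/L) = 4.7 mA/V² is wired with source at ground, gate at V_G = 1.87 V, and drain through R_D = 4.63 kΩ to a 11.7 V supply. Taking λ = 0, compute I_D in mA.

I_D = 0.519 mA

V_GS = V_G = 1.87 V, so V_ov = 1.87 − 1.4 = 0.47 V.
Assume saturation: I_D = ½ k_n V_ov² = 0.5 × 4.7 × 0.47² = 0.519 mA, giving V_DS = V_DD − I_D R_D = 11.7 − 0.519 × 4.63 = 9.3 V.
V_DS = 9.3 V ≥ V_ov = 0.47 V, confirming saturation.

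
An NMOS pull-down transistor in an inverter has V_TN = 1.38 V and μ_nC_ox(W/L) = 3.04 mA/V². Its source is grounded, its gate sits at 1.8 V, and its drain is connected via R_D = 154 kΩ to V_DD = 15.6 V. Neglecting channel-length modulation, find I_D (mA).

V_GS = V_G = 1.8 V, so V_ov = 1.8 − 1.38 = 0.42 V.
Assume saturation: I_D = ½ k_n V_ov² = 0.5 × 3.04 × 0.42² = 0.268 mA, giving V_DS = V_DD − I_D R_D = 15.6 − 0.268 × 154 = -25.7 V.
But -25.7 V < V_ov = 0.42 V, so the device is actually in triode.
In triode I_D = k_n[V_ov V_DS − ½ V_DS²] and I_D = (V_DD − V_DS)/R_D. Equating: 234 V_DS² − 197.6 V_DS + 15.6 = 0, giving V_DS = 0.0881 V (the root below V_ov).
I_D = (15.6 − 0.0881) / 154 = 0.101 mA.

I_D = 0.101 mA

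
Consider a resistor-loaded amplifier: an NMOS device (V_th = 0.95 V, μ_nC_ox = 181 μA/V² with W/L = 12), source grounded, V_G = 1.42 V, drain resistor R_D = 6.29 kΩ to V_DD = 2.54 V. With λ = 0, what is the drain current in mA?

I_D = 0.240 mA

V_GS = V_G = 1.42 V, so V_ov = 1.42 − 0.95 = 0.47 V.
k_n = μ_nC_ox · (W/L) = 2.172 mA/V².
Assume saturation: I_D = ½ k_n V_ov² = 0.5 × 2.172 × 0.47² = 0.24 mA, giving V_DS = V_DD − I_D R_D = 2.54 − 0.24 × 6.29 = 1.03 V.
V_DS = 1.03 V ≥ V_ov = 0.47 V, confirming saturation.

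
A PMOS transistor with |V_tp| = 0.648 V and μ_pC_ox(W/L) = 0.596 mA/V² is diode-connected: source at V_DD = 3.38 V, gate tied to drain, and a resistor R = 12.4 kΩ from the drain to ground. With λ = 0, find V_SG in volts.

With gate tied to drain, V_SG = V_SD ≥ V_SG − |V_tp|, so the device is in saturation.
KCL at the drain: ½ k_p (V_SG − |V_tp|)² = (V_DD − V_SG)/R.
Let x = V_SG − 0.648. Then 3.7 x² + x − 2.732 = 0, giving x = 0.735 V (positive root), so V_SG = 1.38 V.
I_D = (V_DD − V_SG)/R = (3.38 − 1.38) / 12.4 = 0.161 mA.

V_SG = 1.38 V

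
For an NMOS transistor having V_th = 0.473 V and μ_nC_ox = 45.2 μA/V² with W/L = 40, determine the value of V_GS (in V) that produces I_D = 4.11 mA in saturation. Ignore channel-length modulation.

V_GS = 2.61 V

k_n = μ_nC_ox · (W/L) = 1.808 mA/V².
In saturation I_D = ½ k_n (V_GS − V_th)², so V_GS − V_th = √(2 I_D / k_n) = √(2 × 4.11 / 1.808) = 2.13 V.
V_GS = 0.473 + 2.13 = 2.61 V.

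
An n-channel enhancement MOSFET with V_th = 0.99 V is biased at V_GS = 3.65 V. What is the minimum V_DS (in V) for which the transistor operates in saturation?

V_DS,sat = 2.66 V

The boundary between triode and saturation is V_DS = V_GS − V_th = V_ov.
V_ov = 3.65 − 0.99 = 2.66 V.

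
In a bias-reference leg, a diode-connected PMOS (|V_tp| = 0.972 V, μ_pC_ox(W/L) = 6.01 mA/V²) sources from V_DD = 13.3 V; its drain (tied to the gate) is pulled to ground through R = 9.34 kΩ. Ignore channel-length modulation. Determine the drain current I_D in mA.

With gate tied to drain, V_SG = V_SD ≥ V_SG − |V_tp|, so the device is in saturation.
KCL at the drain: ½ k_p (V_SG − |V_tp|)² = (V_DD − V_SG)/R.
Let x = V_SG − 0.972. Then 28.1 x² + x − 12.33 = 0, giving x = 0.645 V (positive root), so V_SG = 1.62 V.
I_D = (V_DD − V_SG)/R = (13.3 − 1.62) / 9.34 = 1.25 mA.

I_D = 1.25 mA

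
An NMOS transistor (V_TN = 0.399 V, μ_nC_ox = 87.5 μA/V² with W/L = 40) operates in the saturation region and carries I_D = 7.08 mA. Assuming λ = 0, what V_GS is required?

k_n = μ_nC_ox · (W/L) = 3.5 mA/V².
In saturation I_D = ½ k_n (V_GS − V_TN)², so V_GS − V_TN = √(2 I_D / k_n) = √(2 × 7.08 / 3.5) = 2.01 V.
V_GS = 0.399 + 2.01 = 2.41 V.

V_GS = 2.41 V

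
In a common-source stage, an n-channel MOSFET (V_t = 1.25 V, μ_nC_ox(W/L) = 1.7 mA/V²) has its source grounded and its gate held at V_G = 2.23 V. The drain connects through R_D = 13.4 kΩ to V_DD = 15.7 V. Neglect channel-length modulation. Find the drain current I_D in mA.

V_GS = V_G = 2.23 V, so V_ov = 2.23 − 1.25 = 0.98 V.
Assume saturation: I_D = ½ k_n V_ov² = 0.5 × 1.7 × 0.98² = 0.816 mA, giving V_DS = V_DD − I_D R_D = 15.7 − 0.816 × 13.4 = 4.76 V.
V_DS = 4.76 V ≥ V_ov = 0.98 V, confirming saturation.

I_D = 0.816 mA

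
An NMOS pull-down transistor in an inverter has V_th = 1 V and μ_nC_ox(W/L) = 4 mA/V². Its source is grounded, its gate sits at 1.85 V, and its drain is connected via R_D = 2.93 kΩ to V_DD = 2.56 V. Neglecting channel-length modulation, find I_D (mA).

V_GS = V_G = 1.85 V, so V_ov = 1.85 − 1 = 0.85 V.
Assume saturation: I_D = ½ k_n V_ov² = 0.5 × 4 × 0.85² = 1.45 mA, giving V_DS = V_DD − I_D R_D = 2.56 − 1.45 × 2.93 = -1.67 V.
But -1.67 V < V_ov = 0.85 V, so the device is actually in triode.
In triode I_D = k_n[V_ov V_DS − ½ V_DS²] and I_D = (V_DD − V_DS)/R_D. Equating: 5.86 V_DS² − 10.96 V_DS + 2.56 = 0, giving V_DS = 0.274 V (the root below V_ov).
I_D = (2.56 − 0.274) / 2.93 = 0.78 mA.

I_D = 0.780 mA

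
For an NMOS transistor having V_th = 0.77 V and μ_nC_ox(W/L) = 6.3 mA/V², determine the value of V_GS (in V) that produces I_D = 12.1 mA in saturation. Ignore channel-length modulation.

V_GS = 2.73 V

In saturation I_D = ½ k_n (V_GS − V_th)², so V_GS − V_th = √(2 I_D / k_n) = √(2 × 12.1 / 6.3) = 1.96 V.
V_GS = 0.77 + 1.96 = 2.73 V.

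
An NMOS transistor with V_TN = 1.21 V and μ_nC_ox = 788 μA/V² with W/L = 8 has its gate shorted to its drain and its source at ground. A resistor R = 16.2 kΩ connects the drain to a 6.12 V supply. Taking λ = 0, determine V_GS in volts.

V_GS = 1.51 V

With gate tied to drain, V_GS = V_DS ≥ V_GS − V_TN, so the device is in saturation.
k_n = μ_nC_ox · (W/L) = 6.304 mA/V².
KCL at the drain: ½ k_n (V_GS − V_TN)² = (V_DD − V_GS)/R.
Let x = V_GS − 1.21. Then 51.1 x² + x − 4.91 = 0, giving x = 0.3 V (positive root), so V_GS = 1.51 V.
I_D = (V_DD − V_GS)/R = (6.12 − 1.51) / 16.2 = 0.285 mA.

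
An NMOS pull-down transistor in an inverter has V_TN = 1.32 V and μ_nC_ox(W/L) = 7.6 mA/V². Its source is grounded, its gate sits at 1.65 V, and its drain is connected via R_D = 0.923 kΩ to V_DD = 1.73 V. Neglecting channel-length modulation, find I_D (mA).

V_GS = V_G = 1.65 V, so V_ov = 1.65 − 1.32 = 0.33 V.
Assume saturation: I_D = ½ k_n V_ov² = 0.5 × 7.6 × 0.33² = 0.414 mA, giving V_DS = V_DD − I_D R_D = 1.73 − 0.414 × 0.923 = 1.35 V.
V_DS = 1.35 V ≥ V_ov = 0.33 V, confirming saturation.

I_D = 0.414 mA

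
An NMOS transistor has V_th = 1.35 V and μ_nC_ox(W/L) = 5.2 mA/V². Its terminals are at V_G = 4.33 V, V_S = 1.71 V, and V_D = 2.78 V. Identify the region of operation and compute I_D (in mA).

V_GS = V_G − V_S = 4.33 − 1.71 = 2.62 V; V_DS = V_D − V_S = 2.78 − 1.71 = 1.07 V.
V_ov = V_GS − V_th = 2.62 − 1.35 = 1.27 V.
Since V_DS = 1.07 V < V_ov = 1.27 V, the device is in the triode region.
I_D = k_n [V_ov · V_DS − ½ V_DS²] = 5.2 × [1.27 × 1.07 − 0.5 × 1.07²] = 4.09 mA.

Triode; I_D = 4.09 mA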